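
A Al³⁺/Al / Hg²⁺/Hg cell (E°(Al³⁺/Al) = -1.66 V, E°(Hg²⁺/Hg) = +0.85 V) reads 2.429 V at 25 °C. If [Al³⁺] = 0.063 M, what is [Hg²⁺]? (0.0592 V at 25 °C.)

From the Nernst equation, log Q = n(E° − E)/0.0592 = 6(2.51 − 2.429)/0.0592 = 8.209, so Q = 1.62 × 10^8.
With Q = [Al³⁺]^2/[Hg²⁺]^3 and the known concentrations, [Hg²⁺]^3 in the denominator gives [Hg²⁺] = 2.9 × 10^-4 M.

2.9 × 10^-4 M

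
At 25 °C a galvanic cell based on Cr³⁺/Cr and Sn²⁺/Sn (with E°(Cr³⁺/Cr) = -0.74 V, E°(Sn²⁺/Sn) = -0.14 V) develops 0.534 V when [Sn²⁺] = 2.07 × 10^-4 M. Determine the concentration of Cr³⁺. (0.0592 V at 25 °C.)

0.0066 M

From the Nernst equation, log Q = n(E° − E)/0.0592 = 6(0.60 − 0.534)/0.0592 = 6.689, so Q = 4.89 × 10^6.
With Q = [Cr³⁺]^2/[Sn²⁺]^3 and the known concentrations, [Cr³⁺]^2 in the numerator gives [Cr³⁺] = 0.0066 M.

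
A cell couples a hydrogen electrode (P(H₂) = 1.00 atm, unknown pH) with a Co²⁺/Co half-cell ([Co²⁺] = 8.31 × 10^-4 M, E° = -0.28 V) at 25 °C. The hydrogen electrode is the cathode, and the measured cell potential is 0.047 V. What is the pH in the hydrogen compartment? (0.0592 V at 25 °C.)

E°_cell = 0.28 V and n = 2.
log Q = n(E° − E)/0.0592 = 2×(0.28 − 0.047)/0.0592 = 7.872.
With Q = [Co²⁺]·P(H₂) / [H⁺]^2, solving for [H⁺] gives log[H⁺] = -5.476, so pH = 5.48.

pH = 5.48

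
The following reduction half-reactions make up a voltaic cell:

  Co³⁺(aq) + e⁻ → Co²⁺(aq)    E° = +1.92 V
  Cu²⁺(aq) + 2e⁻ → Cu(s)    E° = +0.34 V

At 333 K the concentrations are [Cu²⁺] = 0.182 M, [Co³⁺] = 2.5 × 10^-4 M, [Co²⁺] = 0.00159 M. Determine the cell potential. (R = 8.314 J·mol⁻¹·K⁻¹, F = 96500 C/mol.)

The Co³⁺/Co²⁺ couple has the higher reduction potential and acts as the cathode, so E°_cell = +1.92 − (+0.34) = 1.58 V.
Balancing electrons gives n = 2; the reaction quotient is Q = [Cu²⁺]·[Co²⁺]^2/[Co³⁺]^2 = 7.36.
E = E° − (RT/nF) ln Q = 1.58 − (8.314×333)/(2×96500) × (1.996) = 1.580 − 0.029 = 1.551 V.

1.55 V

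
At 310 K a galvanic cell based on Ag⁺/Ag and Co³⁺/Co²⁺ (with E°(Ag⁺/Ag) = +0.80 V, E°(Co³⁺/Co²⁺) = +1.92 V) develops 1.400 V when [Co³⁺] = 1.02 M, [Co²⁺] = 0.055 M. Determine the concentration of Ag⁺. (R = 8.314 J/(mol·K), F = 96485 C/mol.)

5.2 × 10^-4 M

From the Nernst equation, ln Q = nF(E° − E)/RT = 1×96485×(1.12 − 1.400)/(8.314×310) = -10.482, so Q = 2.8 × 10^-5.
With Q = [Ag⁺]·[Co²⁺]/[Co³⁺] and the known concentrations, [Ag⁺] in the numerator gives [Ag⁺] = 5.2 × 10^-4 M.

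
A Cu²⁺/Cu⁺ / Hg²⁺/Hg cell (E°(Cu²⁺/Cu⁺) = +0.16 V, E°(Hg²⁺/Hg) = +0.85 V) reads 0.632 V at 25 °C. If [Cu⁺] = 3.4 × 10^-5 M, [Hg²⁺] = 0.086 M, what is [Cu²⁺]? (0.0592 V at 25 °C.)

From the Nernst equation, log Q = n(E° − E)/0.0592 = 2(0.69 − 0.632)/0.0592 = 1.959, so Q = 91.1.
With Q = [Cu²⁺]^2/([Cu⁺]^2·[Hg²⁺]) and the known concentrations, [Cu²⁺]^2 in the numerator gives [Cu²⁺] = 9.5 × 10^-5 M.

9.5 × 10^-5 M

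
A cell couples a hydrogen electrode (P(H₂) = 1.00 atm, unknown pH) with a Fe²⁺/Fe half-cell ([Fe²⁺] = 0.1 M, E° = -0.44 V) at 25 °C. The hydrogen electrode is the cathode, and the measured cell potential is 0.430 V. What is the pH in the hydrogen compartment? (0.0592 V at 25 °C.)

E°_cell = 0.44 V and n = 2.
log Q = n(E° − E)/0.0592 = 2×(0.44 − 0.430)/0.0592 = 0.338.
With Q = [Fe²⁺]·P(H₂) / [H⁺]^2, solving for [H⁺] gives log[H⁺] = -0.669, so pH = 0.67.

pH = 0.67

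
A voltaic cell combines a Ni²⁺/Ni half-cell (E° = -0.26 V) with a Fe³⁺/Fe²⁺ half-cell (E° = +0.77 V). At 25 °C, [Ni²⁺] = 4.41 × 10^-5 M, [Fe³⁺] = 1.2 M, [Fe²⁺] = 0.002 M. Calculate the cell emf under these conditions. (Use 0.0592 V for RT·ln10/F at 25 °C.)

1.32 V

The Fe³⁺/Fe²⁺ couple has the higher reduction potential and acts as the cathode, so E°_cell = +0.77 − (-0.26) = 1.03 V.
Balancing electrons gives n = 2; the reaction quotient is Q = [Ni²⁺]·[Fe²⁺]^2/[Fe³⁺]^2 = 1.23 × 10^-10.
At 25 °C, E = E° − (0.0592/n) log Q = 1.03 − (0.0592/2)(-9.912) = 1.030 + 0.293 = 1.323 V.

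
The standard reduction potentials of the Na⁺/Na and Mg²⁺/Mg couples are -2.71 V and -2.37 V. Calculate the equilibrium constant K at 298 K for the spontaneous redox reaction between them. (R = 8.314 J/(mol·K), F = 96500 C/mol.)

3.2 × 10^11

E°_cell = -2.37 − (-2.71) = 0.34 V, with n = 2 electrons transferred.
At equilibrium E = 0, so the Nernst equation gives ln K = nFE°/RT = (2)(96500)(0.34)/((8.314)(298)) = 26.49.
K = e^26.49 = 3.2 × 10^11.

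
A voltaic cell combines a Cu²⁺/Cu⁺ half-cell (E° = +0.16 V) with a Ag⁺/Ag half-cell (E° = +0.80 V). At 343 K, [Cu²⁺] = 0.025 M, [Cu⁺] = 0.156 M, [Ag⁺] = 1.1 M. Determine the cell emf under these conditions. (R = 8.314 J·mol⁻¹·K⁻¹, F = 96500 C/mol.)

0.697 V

The Ag⁺/Ag couple has the higher reduction potential and acts as the cathode, so E°_cell = +0.80 − (+0.16) = 0.64 V.
Balancing electrons gives n = 1; the reaction quotient is Q = [Cu²⁺]/([Cu⁺]·[Ag⁺]) = 0.146.
E = E° − (RT/nF) ln Q = 0.64 − (8.314×343)/(1×96500) × (-1.926) = 0.640 + 0.057 = 0.697 V.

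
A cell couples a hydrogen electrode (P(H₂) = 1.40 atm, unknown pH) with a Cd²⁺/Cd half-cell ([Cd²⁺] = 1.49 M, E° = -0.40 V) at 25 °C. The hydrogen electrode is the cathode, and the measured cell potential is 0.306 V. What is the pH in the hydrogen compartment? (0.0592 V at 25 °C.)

pH = 1.43

E°_cell = 0.40 V and n = 2.
log Q = n(E° − E)/0.0592 = 2×(0.40 − 0.306)/0.0592 = 3.176.
With Q = [Cd²⁺]·P(H₂) / [H⁺]^2, solving for [H⁺] gives log[H⁺] = -1.428, so pH = 1.43.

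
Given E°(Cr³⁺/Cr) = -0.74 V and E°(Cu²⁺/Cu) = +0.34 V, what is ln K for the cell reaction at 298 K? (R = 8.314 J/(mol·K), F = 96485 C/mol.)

ln K = 252.4

E°_cell = +0.34 − (-0.74) = 1.08 V, with n = 6 electrons transferred.
At equilibrium E = 0, so the Nernst equation gives ln K = nFE°/RT = (6)(96485)(1.08)/((8.314)(298)) = 252.35.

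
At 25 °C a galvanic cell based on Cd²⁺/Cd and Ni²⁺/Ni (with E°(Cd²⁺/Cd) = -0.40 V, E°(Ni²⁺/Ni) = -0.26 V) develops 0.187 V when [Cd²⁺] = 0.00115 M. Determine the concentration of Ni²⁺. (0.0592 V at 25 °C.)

0.045 M

From the Nernst equation, log Q = n(E° − E)/0.0592 = 2(0.14 − 0.187)/0.0592 = -1.588, so Q = 0.0258.
With Q = [Cd²⁺]/[Ni²⁺] and the known concentrations, [Ni²⁺] in the denominator gives [Ni²⁺] = 0.045 M.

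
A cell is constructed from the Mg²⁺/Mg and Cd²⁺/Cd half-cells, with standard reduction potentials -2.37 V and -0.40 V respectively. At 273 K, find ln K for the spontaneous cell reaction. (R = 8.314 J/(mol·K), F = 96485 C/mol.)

ln K = 167.5

E°_cell = -0.40 − (-2.37) = 1.97 V, with n = 2 electrons transferred.
At equilibrium E = 0, so the Nernst equation gives ln K = nFE°/RT = (2)(96485)(1.97)/((8.314)(273)) = 167.49.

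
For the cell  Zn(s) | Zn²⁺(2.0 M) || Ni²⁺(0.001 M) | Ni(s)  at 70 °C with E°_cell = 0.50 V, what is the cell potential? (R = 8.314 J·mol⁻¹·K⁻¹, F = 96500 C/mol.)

0.388 V

Balancing electrons gives n = 2; the reaction quotient is Q = [Zn²⁺]/[Ni²⁺] = 2000.
E = E° − (RT/nF) ln Q = 0.50 − (8.314×343)/(2×96500) × (7.601) = 0.500 − 0.112 = 0.388 V.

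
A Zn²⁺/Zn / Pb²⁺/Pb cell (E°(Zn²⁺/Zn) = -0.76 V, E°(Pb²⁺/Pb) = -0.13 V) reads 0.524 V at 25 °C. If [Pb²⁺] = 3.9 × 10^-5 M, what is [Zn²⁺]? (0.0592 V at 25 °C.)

From the Nernst equation, log Q = n(E° − E)/0.0592 = 2(0.63 − 0.524)/0.0592 = 3.581, so Q = 3810.
With Q = [Zn²⁺]/[Pb²⁺] and the known concentrations, [Zn²⁺] in the numerator gives [Zn²⁺] = 0.15 M.

0.15 M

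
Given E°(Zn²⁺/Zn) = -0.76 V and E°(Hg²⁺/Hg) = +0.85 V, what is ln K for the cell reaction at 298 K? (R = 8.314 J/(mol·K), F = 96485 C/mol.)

ln K = 125.4

E°_cell = +0.85 − (-0.76) = 1.61 V, with n = 2 electrons transferred.
At equilibrium E = 0, so the Nernst equation gives ln K = nFE°/RT = (2)(96485)(1.61)/((8.314)(298)) = 125.40.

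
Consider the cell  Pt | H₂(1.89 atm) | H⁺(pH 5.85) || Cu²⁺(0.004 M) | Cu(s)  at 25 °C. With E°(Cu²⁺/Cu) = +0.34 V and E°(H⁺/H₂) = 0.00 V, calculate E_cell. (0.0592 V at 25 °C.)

The Cu²⁺/Cu couple is the cathode, so E°_cell = 0.34 V; n = 2.
[H⁺] = 10^(−5.85) = 1.4 × 10^-6 M, and Q = [H⁺]^2 / ([Cu²⁺]·P(H₂)) = 2.64 × 10^-10.
E = E° − (0.0592/2) log Q = 0.34 − (0.0592/2)(-9.579) = 0.624 V.

0.62 V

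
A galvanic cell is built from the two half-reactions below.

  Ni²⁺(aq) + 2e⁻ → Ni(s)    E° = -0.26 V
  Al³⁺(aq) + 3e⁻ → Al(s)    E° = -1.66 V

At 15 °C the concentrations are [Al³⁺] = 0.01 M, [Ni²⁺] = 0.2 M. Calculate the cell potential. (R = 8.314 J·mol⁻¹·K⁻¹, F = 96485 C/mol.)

1.42 V

The Ni²⁺/Ni couple has the higher reduction potential and acts as the cathode, so E°_cell = -0.26 − (-1.66) = 1.40 V.
Balancing electrons gives n = 6; the reaction quotient is Q = [Al³⁺]^2/[Ni²⁺]^3 = 0.0125.
E = E° − (RT/nF) ln Q = 1.40 − (8.314×288)/(6×96485) × (-4.382) = 1.400 + 0.018 = 1.418 V.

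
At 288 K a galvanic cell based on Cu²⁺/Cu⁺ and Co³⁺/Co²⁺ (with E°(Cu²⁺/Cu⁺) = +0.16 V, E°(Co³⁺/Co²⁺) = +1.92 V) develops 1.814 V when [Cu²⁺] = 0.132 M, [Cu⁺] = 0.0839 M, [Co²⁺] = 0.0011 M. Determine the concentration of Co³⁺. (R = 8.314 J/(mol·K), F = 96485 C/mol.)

From the Nernst equation, ln Q = nF(E° − E)/RT = 1×96485×(1.76 − 1.814)/(8.314×288) = -2.176, so Q = 0.113.
With Q = [Cu²⁺]·[Co²⁺]/([Cu⁺]·[Co³⁺]) and the known concentrations, [Co³⁺] in the denominator gives [Co³⁺] = 0.015 M.

0.015 M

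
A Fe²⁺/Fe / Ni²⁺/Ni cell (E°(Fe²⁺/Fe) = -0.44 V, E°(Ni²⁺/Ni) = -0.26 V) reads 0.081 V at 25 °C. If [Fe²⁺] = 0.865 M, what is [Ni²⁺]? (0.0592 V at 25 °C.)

From the Nernst equation, log Q = n(E° − E)/0.0592 = 2(0.18 − 0.081)/0.0592 = 3.345, so Q = 2210.
With Q = [Fe²⁺]/[Ni²⁺] and the known concentrations, [Ni²⁺] in the denominator gives [Ni²⁺] = 3.9 × 10^-4 M.

3.9 × 10^-4 M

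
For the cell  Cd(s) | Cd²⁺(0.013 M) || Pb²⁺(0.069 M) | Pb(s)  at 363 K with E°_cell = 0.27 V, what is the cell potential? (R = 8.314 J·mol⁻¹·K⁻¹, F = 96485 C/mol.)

0.296 V

Balancing electrons gives n = 2; the reaction quotient is Q = [Cd²⁺]/[Pb²⁺] = 0.188.
E = E° − (RT/nF) ln Q = 0.27 − (8.314×363)/(2×96485) × (-1.669) = 0.270 + 0.026 = 0.296 V.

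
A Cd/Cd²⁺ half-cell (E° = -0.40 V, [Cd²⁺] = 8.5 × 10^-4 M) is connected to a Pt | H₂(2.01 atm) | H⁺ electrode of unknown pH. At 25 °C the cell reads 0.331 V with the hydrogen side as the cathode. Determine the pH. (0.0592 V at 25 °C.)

E°_cell = 0.40 V and n = 2.
log Q = n(E° − E)/0.0592 = 2×(0.40 − 0.331)/0.0592 = 2.331.
With Q = [Cd²⁺]·P(H₂) / [H⁺]^2, solving for [H⁺] gives log[H⁺] = -2.549, so pH = 2.55.

pH = 2.55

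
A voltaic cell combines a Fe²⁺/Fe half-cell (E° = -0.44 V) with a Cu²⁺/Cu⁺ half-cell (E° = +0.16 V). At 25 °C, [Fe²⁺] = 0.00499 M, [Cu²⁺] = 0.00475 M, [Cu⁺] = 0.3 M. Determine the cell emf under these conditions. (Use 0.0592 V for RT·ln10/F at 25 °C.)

The Cu²⁺/Cu⁺ couple has the higher reduction potential and acts as the cathode, so E°_cell = +0.16 − (-0.44) = 0.60 V.
Balancing electrons gives n = 2; the reaction quotient is Q = [Fe²⁺]·[Cu⁺]^2/[Cu²⁺]^2 = 19.9.
At 25 °C, E = E° − (0.0592/n) log Q = 0.60 − (0.0592/2)(1.299) = 0.600 − 0.038 = 0.562 V.

0.562 V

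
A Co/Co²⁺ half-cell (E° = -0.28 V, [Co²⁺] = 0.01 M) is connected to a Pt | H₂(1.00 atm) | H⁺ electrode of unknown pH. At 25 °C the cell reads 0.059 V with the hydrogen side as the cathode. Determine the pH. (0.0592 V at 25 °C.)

pH = 4.73

E°_cell = 0.28 V and n = 2.
log Q = n(E° − E)/0.0592 = 2×(0.28 − 0.059)/0.0592 = 7.466.
With Q = [Co²⁺]·P(H₂) / [H⁺]^2, solving for [H⁺] gives log[H⁺] = -4.733, so pH = 4.73.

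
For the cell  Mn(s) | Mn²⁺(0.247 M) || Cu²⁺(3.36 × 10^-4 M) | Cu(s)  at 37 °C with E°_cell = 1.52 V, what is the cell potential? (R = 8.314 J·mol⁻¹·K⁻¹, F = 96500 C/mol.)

Balancing electrons gives n = 2; the reaction quotient is Q = [Mn²⁺]/[Cu²⁺] = 735.
E = E° − (RT/nF) ln Q = 1.52 − (8.314×310)/(2×96500) × (6.600) = 1.520 − 0.088 = 1.432 V.

1.43 V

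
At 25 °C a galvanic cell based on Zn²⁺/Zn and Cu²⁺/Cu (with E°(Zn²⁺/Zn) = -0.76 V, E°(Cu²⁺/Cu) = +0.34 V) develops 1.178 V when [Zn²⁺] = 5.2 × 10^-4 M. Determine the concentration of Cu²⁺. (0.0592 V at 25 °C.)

From the Nernst equation, log Q = n(E° − E)/0.0592 = 2(1.10 − 1.178)/0.0592 = -2.635, so Q = 0.00232.
With Q = [Zn²⁺]/[Cu²⁺] and the known concentrations, [Cu²⁺] in the denominator gives [Cu²⁺] = 0.22 M.

0.22 M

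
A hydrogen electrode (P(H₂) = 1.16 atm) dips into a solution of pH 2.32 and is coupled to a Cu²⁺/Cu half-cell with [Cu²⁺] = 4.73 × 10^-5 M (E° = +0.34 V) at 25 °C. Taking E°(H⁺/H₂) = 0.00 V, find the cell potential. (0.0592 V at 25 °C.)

The Cu²⁺/Cu couple is the cathode, so E°_cell = 0.34 V; n = 2.
[H⁺] = 10^(−2.32) = 0.0048 M, and Q = [H⁺]^2 / ([Cu²⁺]·P(H₂)) = 0.418.
E = E° − (0.0592/2) log Q = 0.34 − (0.0592/2)(-0.379) = 0.351 V.

0.35 V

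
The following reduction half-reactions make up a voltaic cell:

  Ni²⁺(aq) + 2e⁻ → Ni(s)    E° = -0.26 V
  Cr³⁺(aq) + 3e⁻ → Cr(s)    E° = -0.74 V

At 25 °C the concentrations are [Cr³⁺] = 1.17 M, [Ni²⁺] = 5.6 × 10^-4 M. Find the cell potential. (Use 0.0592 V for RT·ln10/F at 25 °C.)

The Ni²⁺/Ni couple has the higher reduction potential and acts as the cathode, so E°_cell = -0.26 − (-0.74) = 0.48 V.
Balancing electrons gives n = 6; the reaction quotient is Q = [Cr³⁺]^2/[Ni²⁺]^3 = 7.79 × 10^9.
At 25 °C, E = E° − (0.0592/n) log Q = 0.48 − (0.0592/6)(9.892) = 0.480 − 0.098 = 0.382 V.

0.382 V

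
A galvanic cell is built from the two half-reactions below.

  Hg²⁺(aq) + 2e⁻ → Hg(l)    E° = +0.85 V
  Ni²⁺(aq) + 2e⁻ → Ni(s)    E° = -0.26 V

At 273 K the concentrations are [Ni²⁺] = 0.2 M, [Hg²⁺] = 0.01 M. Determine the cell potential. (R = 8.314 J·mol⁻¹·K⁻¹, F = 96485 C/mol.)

1.07 V

The Hg²⁺/Hg couple has the higher reduction potential and acts as the cathode, so E°_cell = +0.85 − (-0.26) = 1.11 V.
Balancing electrons gives n = 2; the reaction quotient is Q = [Ni²⁺]/[Hg²⁺] = 20.0.
E = E° − (RT/nF) ln Q = 1.11 − (8.314×273)/(2×96485) × (2.996) = 1.110 − 0.035 = 1.075 V.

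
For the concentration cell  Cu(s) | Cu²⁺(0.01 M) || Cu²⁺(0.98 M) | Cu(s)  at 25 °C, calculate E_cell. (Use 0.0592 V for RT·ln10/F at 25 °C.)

Both half-cells are Cu²⁺/Cu, so E°_cell = 0. The concentrated side is the cathode; the cell reaction moves Cu²⁺ from high to low concentration with n = 2.
Q = [Cu²⁺]_dilute/[Cu²⁺]_conc = 0.01/0.98 = 0.0102.
E = 0 − (0.0592/2) log Q = −(0.0592/2)(-1.991) = 0.0589 V.

0.059 V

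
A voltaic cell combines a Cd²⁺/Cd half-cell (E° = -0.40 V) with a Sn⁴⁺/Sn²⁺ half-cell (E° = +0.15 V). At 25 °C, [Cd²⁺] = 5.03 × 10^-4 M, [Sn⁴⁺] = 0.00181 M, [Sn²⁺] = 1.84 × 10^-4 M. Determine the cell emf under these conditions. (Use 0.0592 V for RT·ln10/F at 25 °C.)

The Sn⁴⁺/Sn²⁺ couple has the higher reduction potential and acts as the cathode, so E°_cell = +0.15 − (-0.40) = 0.55 V.
Balancing electrons gives n = 2; the reaction quotient is Q = [Cd²⁺]·[Sn²⁺]/[Sn⁴⁺] = 5.11 × 10^-5.
At 25 °C, E = E° − (0.0592/n) log Q = 0.55 − (0.0592/2)(-4.291) = 0.550 + 0.127 = 0.677 V.

0.677 V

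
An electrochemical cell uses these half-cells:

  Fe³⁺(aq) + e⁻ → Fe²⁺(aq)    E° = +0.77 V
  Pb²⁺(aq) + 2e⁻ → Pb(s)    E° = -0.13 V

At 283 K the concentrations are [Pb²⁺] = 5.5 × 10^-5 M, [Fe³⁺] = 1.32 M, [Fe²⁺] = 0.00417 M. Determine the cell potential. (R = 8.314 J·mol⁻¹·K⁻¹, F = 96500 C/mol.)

The Fe³⁺/Fe²⁺ couple has the higher reduction potential and acts as the cathode, so E°_cell = +0.77 − (-0.13) = 0.90 V.
Balancing electrons gives n = 2; the reaction quotient is Q = [Pb²⁺]·[Fe²⁺]^2/[Fe³⁺]^2 = 5.49 × 10^-10.
E = E° − (RT/nF) ln Q = 0.90 − (8.314×283)/(2×96500) × (-21.323) = 0.900 + 0.260 = 1.160 V.

1.16 V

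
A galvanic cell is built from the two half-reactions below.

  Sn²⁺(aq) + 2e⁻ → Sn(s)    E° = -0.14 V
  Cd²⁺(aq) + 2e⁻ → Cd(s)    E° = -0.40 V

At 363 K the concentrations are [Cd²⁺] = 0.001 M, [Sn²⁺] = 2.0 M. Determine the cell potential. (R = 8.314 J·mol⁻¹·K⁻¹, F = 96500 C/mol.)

0.379 V

The Sn²⁺/Sn couple has the higher reduction potential and acts as the cathode, so E°_cell = -0.14 − (-0.40) = 0.26 V.
Balancing electrons gives n = 2; the reaction quotient is Q = [Cd²⁺]/[Sn²⁺] = 5 × 10^-4.
E = E° − (RT/nF) ln Q = 0.26 − (8.314×363)/(2×96500) × (-7.601) = 0.260 + 0.119 = 0.379 V.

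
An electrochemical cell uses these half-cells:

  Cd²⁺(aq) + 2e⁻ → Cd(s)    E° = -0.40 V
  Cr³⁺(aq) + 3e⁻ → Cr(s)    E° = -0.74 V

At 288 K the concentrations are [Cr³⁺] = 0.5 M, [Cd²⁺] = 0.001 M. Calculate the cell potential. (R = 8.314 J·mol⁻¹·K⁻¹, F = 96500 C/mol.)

0.260 V

The Cd²⁺/Cd couple has the higher reduction potential and acts as the cathode, so E°_cell = -0.40 − (-0.74) = 0.34 V.
Balancing electrons gives n = 6; the reaction quotient is Q = [Cr³⁺]^2/[Cd²⁺]^3 = 2.5 × 10^8.
E = E° − (RT/nF) ln Q = 0.34 − (8.314×288)/(6×96500) × (19.337) = 0.340 − 0.080 = 0.260 V.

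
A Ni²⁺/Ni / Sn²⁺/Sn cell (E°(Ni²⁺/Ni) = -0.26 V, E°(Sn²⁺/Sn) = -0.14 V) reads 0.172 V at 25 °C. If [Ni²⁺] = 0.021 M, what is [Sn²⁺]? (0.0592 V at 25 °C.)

From the Nernst equation, log Q = n(E° − E)/0.0592 = 2(0.12 − 0.172)/0.0592 = -1.757, so Q = 0.0175.
With Q = [Ni²⁺]/[Sn²⁺] and the known concentrations, [Sn²⁺] in the denominator gives [Sn²⁺] = 1.2 M.

1.2 M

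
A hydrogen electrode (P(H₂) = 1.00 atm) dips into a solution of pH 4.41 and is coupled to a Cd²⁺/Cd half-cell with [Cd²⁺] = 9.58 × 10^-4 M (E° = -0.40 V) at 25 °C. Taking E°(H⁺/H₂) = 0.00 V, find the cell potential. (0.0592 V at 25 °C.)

The hydrogen couple is the cathode, so E°_cell = 0.40 V; n = 2.
[H⁺] = 10^(−4.41) = 3.9 × 10^-5 M, and Q = [Cd²⁺]·P(H₂) / [H⁺]^2 = 6.33 × 10^5.
E = E° − (0.0592/2) log Q = 0.40 − (0.0592/2)(5.801) = 0.228 V.

0.23 V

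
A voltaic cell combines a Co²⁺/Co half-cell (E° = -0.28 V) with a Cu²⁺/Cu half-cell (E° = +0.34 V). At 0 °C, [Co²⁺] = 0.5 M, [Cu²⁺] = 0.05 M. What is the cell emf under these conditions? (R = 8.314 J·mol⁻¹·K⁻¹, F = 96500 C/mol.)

The Cu²⁺/Cu couple has the higher reduction potential and acts as the cathode, so E°_cell = +0.34 − (-0.28) = 0.62 V.
Balancing electrons gives n = 2; the reaction quotient is Q = [Co²⁺]/[Cu²⁺] = 10.0.
E = E° − (RT/nF) ln Q = 0.62 − (8.314×273)/(2×96500) × (2.303) = 0.620 − 0.027 = 0.593 V.

0.593 V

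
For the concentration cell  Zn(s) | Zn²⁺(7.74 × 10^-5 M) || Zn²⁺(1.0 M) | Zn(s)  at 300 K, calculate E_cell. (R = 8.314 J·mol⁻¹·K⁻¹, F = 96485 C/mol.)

0.12 V

Both half-cells are Zn²⁺/Zn, so E°_cell = 0. The concentrated side is the cathode; the cell reaction moves Zn²⁺ from high to low concentration with n = 2.
Q = [Zn²⁺]_dilute/[Zn²⁺]_conc = 7.74 × 10^-5/1.0 = 7.74 × 10^-5.
E = 0 − (RT/nF) ln Q = −((8.314×300)/(2×96485))(-9.467) = 0.1224 V.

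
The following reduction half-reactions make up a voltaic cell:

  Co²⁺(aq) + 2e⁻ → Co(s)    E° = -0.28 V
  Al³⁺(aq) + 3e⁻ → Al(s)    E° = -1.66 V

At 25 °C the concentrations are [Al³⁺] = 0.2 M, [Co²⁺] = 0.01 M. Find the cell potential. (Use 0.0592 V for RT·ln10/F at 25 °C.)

1.33 V

The Co²⁺/Co couple has the higher reduction potential and acts as the cathode, so E°_cell = -0.28 − (-1.66) = 1.38 V.
Balancing electrons gives n = 6; the reaction quotient is Q = [Al³⁺]^2/[Co²⁺]^3 = 4 × 10^4.
At 25 °C, E = E° − (0.0592/n) log Q = 1.38 − (0.0592/6)(4.602) = 1.380 − 0.045 = 1.335 V.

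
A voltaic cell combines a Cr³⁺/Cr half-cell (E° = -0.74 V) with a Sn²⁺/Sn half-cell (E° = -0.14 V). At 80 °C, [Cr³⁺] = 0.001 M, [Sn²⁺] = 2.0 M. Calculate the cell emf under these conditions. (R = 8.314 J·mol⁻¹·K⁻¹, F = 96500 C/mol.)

0.681 V

The Sn²⁺/Sn couple has the higher reduction potential and acts as the cathode, so E°_cell = -0.14 − (-0.74) = 0.60 V.
Balancing electrons gives n = 6; the reaction quotient is Q = [Cr³⁺]^2/[Sn²⁺]^3 = 1.25 × 10^-7.
E = E° − (RT/nF) ln Q = 0.60 − (8.314×353)/(6×96500) × (-15.895) = 0.600 + 0.081 = 0.681 V.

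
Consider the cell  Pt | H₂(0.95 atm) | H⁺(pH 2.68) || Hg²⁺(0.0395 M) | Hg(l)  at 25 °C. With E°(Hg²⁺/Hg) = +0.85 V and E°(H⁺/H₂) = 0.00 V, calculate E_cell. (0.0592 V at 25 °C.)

The Hg²⁺/Hg couple is the cathode, so E°_cell = 0.85 V; n = 2.
[H⁺] = 10^(−2.68) = 0.0021 M, and Q = [H⁺]^2 / ([Hg²⁺]·P(H₂)) = 1.16 × 10^-4.
E = E° − (0.0592/2) log Q = 0.85 − (0.0592/2)(-3.934) = 0.966 V.

0.97 V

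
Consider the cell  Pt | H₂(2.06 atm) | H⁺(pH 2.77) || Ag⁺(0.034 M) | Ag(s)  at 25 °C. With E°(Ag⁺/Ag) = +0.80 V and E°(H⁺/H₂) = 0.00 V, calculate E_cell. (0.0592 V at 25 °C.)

The Ag⁺/Ag couple is the cathode, so E°_cell = 0.80 V; n = 2.
[H⁺] = 10^(−2.77) = 0.0017 M, and Q = [H⁺]^2 / ([Ag⁺]^2·P(H₂)) = 0.00121.
E = E° − (0.0592/2) log Q = 0.80 − (0.0592/2)(-2.917) = 0.886 V.

0.89 V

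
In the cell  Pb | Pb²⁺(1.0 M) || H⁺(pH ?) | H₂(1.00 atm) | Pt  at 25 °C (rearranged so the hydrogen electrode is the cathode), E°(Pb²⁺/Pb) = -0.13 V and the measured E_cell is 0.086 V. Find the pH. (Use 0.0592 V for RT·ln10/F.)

E°_cell = 0.13 V and n = 2.
log Q = n(E° − E)/0.0592 = 2×(0.13 − 0.086)/0.0592 = 1.486.
With Q = [Pb²⁺]·P(H₂) / [H⁺]^2, solving for [H⁺] gives log[H⁺] = -0.743, so pH = 0.74.

pH = 0.74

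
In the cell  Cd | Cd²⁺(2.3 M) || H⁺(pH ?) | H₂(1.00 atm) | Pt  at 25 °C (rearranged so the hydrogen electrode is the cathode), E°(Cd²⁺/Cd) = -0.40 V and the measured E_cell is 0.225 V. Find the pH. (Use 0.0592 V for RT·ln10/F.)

pH = 2.78

E°_cell = 0.40 V and n = 2.
log Q = n(E° − E)/0.0592 = 2×(0.40 − 0.225)/0.0592 = 5.912.
With Q = [Cd²⁺]·P(H₂) / [H⁺]^2, solving for [H⁺] gives log[H⁺] = -2.775, so pH = 2.78.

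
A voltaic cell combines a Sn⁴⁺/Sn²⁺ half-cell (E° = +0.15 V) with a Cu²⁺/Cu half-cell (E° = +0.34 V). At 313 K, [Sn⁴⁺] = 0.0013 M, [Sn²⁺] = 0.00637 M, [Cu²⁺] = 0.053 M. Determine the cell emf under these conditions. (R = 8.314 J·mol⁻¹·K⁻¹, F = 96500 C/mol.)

The Cu²⁺/Cu couple has the higher reduction potential and acts as the cathode, so E°_cell = +0.34 − (+0.15) = 0.19 V.
Balancing electrons gives n = 2; the reaction quotient is Q = [Sn⁴⁺]/([Sn²⁺]·[Cu²⁺]) = 3.85.
E = E° − (RT/nF) ln Q = 0.19 − (8.314×313)/(2×96500) × (1.348) = 0.190 − 0.018 = 0.172 V.

0.172 V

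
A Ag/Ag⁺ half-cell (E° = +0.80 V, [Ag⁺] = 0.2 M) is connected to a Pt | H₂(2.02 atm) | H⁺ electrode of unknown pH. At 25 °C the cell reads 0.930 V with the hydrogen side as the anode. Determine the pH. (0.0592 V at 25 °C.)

E°_cell = 0.80 V and n = 2.
log Q = n(E° − E)/0.0592 = 2×(0.80 − 0.930)/0.0592 = -4.392.
With Q = [H⁺]^2 / ([Ag⁺]^2·P(H₂)), solving for [H⁺] gives log[H⁺] = -2.742, so pH = 2.74.

pH = 2.74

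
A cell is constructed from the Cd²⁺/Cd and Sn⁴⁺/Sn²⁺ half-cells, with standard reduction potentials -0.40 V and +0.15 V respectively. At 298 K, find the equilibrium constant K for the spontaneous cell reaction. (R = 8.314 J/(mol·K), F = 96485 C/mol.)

4 × 10^18

E°_cell = +0.15 − (-0.40) = 0.55 V, with n = 2 electrons transferred.
At equilibrium E = 0, so the Nernst equation gives ln K = nFE°/RT = (2)(96485)(0.55)/((8.314)(298)) = 42.84.
K = e^42.84 = 4 × 10^18.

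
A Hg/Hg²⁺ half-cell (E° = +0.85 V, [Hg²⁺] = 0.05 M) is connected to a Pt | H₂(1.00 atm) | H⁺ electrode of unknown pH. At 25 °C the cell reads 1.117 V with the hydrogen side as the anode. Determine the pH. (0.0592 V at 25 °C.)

pH = 5.16

E°_cell = 0.85 V and n = 2.
log Q = n(E° − E)/0.0592 = 2×(0.85 − 1.117)/0.0592 = -9.020.
With Q = [H⁺]^2 / ([Hg²⁺]·P(H₂)), solving for [H⁺] gives log[H⁺] = -5.161, so pH = 5.16.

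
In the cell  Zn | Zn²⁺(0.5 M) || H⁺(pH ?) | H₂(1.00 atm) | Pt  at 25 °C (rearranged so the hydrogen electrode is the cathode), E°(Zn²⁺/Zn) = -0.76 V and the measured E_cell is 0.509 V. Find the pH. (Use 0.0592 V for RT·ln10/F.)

pH = 4.39

E°_cell = 0.76 V and n = 2.
log Q = n(E° − E)/0.0592 = 2×(0.76 − 0.509)/0.0592 = 8.480.
With Q = [Zn²⁺]·P(H₂) / [H⁺]^2, solving for [H⁺] gives log[H⁺] = -4.390, so pH = 4.39.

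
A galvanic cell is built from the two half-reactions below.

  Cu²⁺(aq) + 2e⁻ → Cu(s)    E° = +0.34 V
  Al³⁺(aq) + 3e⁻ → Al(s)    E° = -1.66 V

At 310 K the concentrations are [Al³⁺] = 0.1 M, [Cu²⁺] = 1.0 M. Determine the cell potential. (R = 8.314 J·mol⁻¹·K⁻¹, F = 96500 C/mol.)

The Cu²⁺/Cu couple has the higher reduction potential and acts as the cathode, so E°_cell = +0.34 − (-1.66) = 2.00 V.
Balancing electrons gives n = 6; the reaction quotient is Q = [Al³⁺]^2/[Cu²⁺]^3 = 0.0100.
E = E° − (RT/nF) ln Q = 2.00 − (8.314×310)/(6×96500) × (-4.605) = 2.000 + 0.020 = 2.020 V.

2.02 V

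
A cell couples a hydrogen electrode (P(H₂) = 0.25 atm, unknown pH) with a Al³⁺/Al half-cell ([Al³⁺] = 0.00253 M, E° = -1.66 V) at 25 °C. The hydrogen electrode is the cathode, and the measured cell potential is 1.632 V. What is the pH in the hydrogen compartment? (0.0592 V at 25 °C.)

E°_cell = 1.66 V and n = 6.
log Q = n(E° − E)/0.0592 = 6×(1.66 − 1.632)/0.0592 = 2.838.
With Q = [Al³⁺]^2·P(H₂)^3 / [H⁺]^6, solving for [H⁺] gives log[H⁺] = -1.640, so pH = 1.64.

pH = 1.64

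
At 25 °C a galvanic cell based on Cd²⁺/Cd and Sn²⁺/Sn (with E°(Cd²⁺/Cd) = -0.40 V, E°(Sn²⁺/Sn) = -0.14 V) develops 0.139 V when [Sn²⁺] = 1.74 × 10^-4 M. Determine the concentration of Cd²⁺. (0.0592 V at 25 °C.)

2.1 M

From the Nernst equation, log Q = n(E° − E)/0.0592 = 2(0.26 − 0.139)/0.0592 = 4.088, so Q = 1.22 × 10^4.
With Q = [Cd²⁺]/[Sn²⁺] and the known concentrations, [Cd²⁺] in the numerator gives [Cd²⁺] = 2.1 M.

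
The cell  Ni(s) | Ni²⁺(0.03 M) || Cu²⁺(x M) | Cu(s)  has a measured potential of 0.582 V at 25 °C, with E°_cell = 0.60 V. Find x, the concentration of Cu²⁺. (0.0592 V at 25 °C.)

0.0074 M

From the Nernst equation, log Q = n(E° − E)/0.0592 = 2(0.60 − 0.582)/0.0592 = 0.608, so Q = 4.06.
With Q = [Ni²⁺]/[Cu²⁺] and the known concentrations, [Cu²⁺] in the denominator gives [Cu²⁺] = 0.0074 M.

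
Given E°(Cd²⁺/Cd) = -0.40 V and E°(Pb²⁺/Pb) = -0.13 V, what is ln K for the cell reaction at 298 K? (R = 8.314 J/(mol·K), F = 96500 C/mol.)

ln K = 21.0

E°_cell = -0.13 − (-0.40) = 0.27 V, with n = 2 electrons transferred.
At equilibrium E = 0, so the Nernst equation gives ln K = nFE°/RT = (2)(96500)(0.27)/((8.314)(298)) = 21.03.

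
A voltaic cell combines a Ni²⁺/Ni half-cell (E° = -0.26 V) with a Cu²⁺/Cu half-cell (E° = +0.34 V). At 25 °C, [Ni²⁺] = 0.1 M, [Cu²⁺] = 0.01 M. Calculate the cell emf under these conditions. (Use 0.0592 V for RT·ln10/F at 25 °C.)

The Cu²⁺/Cu couple has the higher reduction potential and acts as the cathode, so E°_cell = +0.34 − (-0.26) = 0.60 V.
Balancing electrons gives n = 2; the reaction quotient is Q = [Ni²⁺]/[Cu²⁺] = 10.0.
At 25 °C, E = E° − (0.0592/n) log Q = 0.60 − (0.0592/2)(1.000) = 0.600 − 0.030 = 0.570 V.

0.570 V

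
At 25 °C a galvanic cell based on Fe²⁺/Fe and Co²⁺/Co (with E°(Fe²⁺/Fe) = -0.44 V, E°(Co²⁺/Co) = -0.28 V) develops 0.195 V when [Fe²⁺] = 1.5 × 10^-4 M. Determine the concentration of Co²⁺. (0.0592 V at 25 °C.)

0.0023 M

From the Nernst equation, log Q = n(E° − E)/0.0592 = 2(0.16 − 0.195)/0.0592 = -1.182, so Q = 0.0657.
With Q = [Fe²⁺]/[Co²⁺] and the known concentrations, [Co²⁺] in the denominator gives [Co²⁺] = 0.0023 M.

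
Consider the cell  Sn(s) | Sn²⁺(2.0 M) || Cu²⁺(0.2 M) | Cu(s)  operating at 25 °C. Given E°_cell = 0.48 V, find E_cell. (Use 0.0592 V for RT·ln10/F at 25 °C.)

0.450 V

Balancing electrons gives n = 2; the reaction quotient is Q = [Sn²⁺]/[Cu²⁺] = 10.0.
At 25 °C, E = E° − (0.0592/n) log Q = 0.48 − (0.0592/2)(1.000) = 0.480 − 0.030 = 0.450 V.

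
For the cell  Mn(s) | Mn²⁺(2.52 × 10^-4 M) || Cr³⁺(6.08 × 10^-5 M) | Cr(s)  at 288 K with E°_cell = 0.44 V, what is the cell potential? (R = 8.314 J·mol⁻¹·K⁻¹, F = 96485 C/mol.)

0.463 V

Balancing electrons gives n = 6; the reaction quotient is Q = [Mn²⁺]^3/[Cr³⁺]^2 = 0.00433.
E = E° − (RT/nF) ln Q = 0.44 − (8.314×288)/(6×96485) × (-5.442) = 0.440 + 0.023 = 0.463 V.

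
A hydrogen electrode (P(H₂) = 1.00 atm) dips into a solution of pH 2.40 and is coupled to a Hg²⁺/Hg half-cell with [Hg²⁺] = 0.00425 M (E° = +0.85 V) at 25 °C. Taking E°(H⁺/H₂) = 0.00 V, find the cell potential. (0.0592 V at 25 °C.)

The Hg²⁺/Hg couple is the cathode, so E°_cell = 0.85 V; n = 2.
[H⁺] = 10^(−2.40) = 0.0040 M, and Q = [H⁺]^2 / ([Hg²⁺]·P(H₂)) = 0.00373.
E = E° − (0.0592/2) log Q = 0.85 − (0.0592/2)(-2.428) = 0.922 V.

0.92 V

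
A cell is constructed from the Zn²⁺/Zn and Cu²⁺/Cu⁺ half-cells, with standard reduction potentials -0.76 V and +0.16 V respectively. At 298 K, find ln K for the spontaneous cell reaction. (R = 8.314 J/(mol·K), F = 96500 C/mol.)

E°_cell = +0.16 − (-0.76) = 0.92 V, with n = 2 electrons transferred.
At equilibrium E = 0, so the Nernst equation gives ln K = nFE°/RT = (2)(96500)(0.92)/((8.314)(298)) = 71.67.

ln K = 71.7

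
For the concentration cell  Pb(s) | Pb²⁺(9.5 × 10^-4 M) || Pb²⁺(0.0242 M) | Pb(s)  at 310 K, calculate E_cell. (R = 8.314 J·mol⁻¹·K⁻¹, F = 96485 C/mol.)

0.043 V

Both half-cells are Pb²⁺/Pb, so E°_cell = 0. The concentrated side is the cathode; the cell reaction moves Pb²⁺ from high to low concentration with n = 2.
Q = [Pb²⁺]_dilute/[Pb²⁺]_conc = 9.5 × 10^-4/0.0242 = 0.0393.
E = 0 − (RT/nF) ln Q = −((8.314×310)/(2×96485))(-3.238) = 0.0432 V.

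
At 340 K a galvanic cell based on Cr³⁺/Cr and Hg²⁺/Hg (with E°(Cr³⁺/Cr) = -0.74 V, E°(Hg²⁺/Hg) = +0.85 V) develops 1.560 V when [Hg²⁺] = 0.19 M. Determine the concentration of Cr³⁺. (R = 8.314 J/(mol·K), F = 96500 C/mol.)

From the Nernst equation, ln Q = nF(E° − E)/RT = 6×96500×(1.59 − 1.560)/(8.314×340) = 6.145, so Q = 466.
With Q = [Cr³⁺]^2/[Hg²⁺]^3 and the known concentrations, [Cr³⁺]^2 in the numerator gives [Cr³⁺] = 1.8 M.

1.8 M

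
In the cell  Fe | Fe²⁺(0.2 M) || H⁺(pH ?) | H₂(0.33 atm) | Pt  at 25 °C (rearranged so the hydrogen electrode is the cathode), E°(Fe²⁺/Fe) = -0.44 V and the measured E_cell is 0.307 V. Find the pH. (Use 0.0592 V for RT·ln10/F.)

E°_cell = 0.44 V and n = 2.
log Q = n(E° − E)/0.0592 = 2×(0.44 − 0.307)/0.0592 = 4.493.
With Q = [Fe²⁺]·P(H₂) / [H⁺]^2, solving for [H⁺] gives log[H⁺] = -2.837, so pH = 2.84.

pH = 2.84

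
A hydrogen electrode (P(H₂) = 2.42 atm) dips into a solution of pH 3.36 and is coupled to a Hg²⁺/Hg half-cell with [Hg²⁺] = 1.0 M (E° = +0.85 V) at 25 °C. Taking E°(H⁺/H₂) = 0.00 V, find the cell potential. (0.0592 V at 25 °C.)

The Hg²⁺/Hg couple is the cathode, so E°_cell = 0.85 V; n = 2.
[H⁺] = 10^(−3.36) = 4.4 × 10^-4 M, and Q = [H⁺]^2 / ([Hg²⁺]·P(H₂)) = 7.87 × 10^-8.
E = E° − (0.0592/2) log Q = 0.85 − (0.0592/2)(-7.104) = 1.060 V.

1.06 V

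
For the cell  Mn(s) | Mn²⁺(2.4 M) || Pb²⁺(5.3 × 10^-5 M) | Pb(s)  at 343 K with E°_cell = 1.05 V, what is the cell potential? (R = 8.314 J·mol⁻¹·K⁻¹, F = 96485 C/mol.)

Balancing electrons gives n = 2; the reaction quotient is Q = [Mn²⁺]/[Pb²⁺] = 4.53 × 10^4.
E = E° − (RT/nF) ln Q = 1.05 − (8.314×343)/(2×96485) × (10.721) = 1.050 − 0.158 = 0.892 V.

0.892 V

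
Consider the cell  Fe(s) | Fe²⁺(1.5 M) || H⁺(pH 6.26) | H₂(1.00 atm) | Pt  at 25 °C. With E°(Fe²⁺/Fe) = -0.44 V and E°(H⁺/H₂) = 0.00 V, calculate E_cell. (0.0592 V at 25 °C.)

The hydrogen couple is the cathode, so E°_cell = 0.44 V; n = 2.
[H⁺] = 10^(−6.26) = 5.5 × 10^-7 M, and Q = [Fe²⁺]·P(H₂) / [H⁺]^2 = 4.97 × 10^12.
E = E° − (0.0592/2) log Q = 0.44 − (0.0592/2)(12.696) = 0.064 V.

0.064 V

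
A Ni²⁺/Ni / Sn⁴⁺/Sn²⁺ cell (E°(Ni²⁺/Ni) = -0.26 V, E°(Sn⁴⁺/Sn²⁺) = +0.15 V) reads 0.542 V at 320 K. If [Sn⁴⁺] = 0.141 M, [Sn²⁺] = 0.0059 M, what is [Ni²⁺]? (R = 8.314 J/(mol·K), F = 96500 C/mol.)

0.0017 M

From the Nernst equation, ln Q = nF(E° − E)/RT = 2×96500×(0.41 − 0.542)/(8.314×320) = -9.576, so Q = 6.94 × 10^-5.
With Q = [Ni²⁺]·[Sn²⁺]/[Sn⁴⁺] and the known concentrations, [Ni²⁺] in the numerator gives [Ni²⁺] = 0.0017 M.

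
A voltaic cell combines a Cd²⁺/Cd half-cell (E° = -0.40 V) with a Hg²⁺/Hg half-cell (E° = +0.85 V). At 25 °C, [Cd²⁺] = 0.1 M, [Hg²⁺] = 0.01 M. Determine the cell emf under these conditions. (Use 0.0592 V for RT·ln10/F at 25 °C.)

The Hg²⁺/Hg couple has the higher reduction potential and acts as the cathode, so E°_cell = +0.85 − (-0.40) = 1.25 V.
Balancing electrons gives n = 2; the reaction quotient is Q = [Cd²⁺]/[Hg²⁺] = 10.0.
At 25 °C, E = E° − (0.0592/n) log Q = 1.25 − (0.0592/2)(1.000) = 1.250 − 0.030 = 1.220 V.

1.22 V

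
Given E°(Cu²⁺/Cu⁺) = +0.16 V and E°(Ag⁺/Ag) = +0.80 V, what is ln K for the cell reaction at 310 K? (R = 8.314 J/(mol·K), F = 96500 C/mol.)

E°_cell = +0.80 − (+0.16) = 0.64 V, with n = 1 electron transferred.
At equilibrium E = 0, so the Nernst equation gives ln K = nFE°/RT = (1)(96500)(0.64)/((8.314)(310)) = 23.96.

ln K = 24.0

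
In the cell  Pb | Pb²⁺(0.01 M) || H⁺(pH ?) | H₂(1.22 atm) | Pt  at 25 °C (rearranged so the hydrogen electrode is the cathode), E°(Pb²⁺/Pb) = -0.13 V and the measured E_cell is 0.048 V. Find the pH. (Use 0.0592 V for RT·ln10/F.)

pH = 2.34

E°_cell = 0.13 V and n = 2.
log Q = n(E° − E)/0.0592 = 2×(0.13 − 0.048)/0.0592 = 2.770.
With Q = [Pb²⁺]·P(H₂) / [H⁺]^2, solving for [H⁺] gives log[H⁺] = -2.342, so pH = 2.34.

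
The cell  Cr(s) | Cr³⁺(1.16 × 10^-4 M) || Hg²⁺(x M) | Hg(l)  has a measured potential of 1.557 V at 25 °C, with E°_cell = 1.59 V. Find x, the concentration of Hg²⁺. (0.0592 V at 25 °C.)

From the Nernst equation, log Q = n(E° − E)/0.0592 = 6(1.59 − 1.557)/0.0592 = 3.345, so Q = 2210.
With Q = [Cr³⁺]^2/[Hg²⁺]^3 and the known concentrations, [Hg²⁺]^3 in the denominator gives [Hg²⁺] = 1.8 × 10^-4 M.

1.8 × 10^-4 M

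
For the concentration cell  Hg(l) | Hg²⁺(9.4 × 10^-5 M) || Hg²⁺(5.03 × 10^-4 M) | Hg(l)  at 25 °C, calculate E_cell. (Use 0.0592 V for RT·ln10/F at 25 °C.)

Both half-cells are Hg²⁺/Hg, so E°_cell = 0. The concentrated side is the cathode; the cell reaction moves Hg²⁺ from high to low concentration with n = 2.
Q = [Hg²⁺]_dilute/[Hg²⁺]_conc = 9.4 × 10^-5/5.03 × 10^-4 = 0.187.
E = 0 − (0.0592/2) log Q = −(0.0592/2)(-0.728) = 0.0215 V.

0.022 V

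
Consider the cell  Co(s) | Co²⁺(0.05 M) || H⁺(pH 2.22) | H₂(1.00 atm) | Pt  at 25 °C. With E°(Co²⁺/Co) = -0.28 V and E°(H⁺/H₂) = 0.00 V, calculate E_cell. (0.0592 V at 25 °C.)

0.19 V

The hydrogen couple is the cathode, so E°_cell = 0.28 V; n = 2.
[H⁺] = 10^(−2.22) = 0.0060 M, and Q = [Co²⁺]·P(H₂) / [H⁺]^2 = 1380.
E = E° − (0.0592/2) log Q = 0.28 − (0.0592/2)(3.139) = 0.187 V.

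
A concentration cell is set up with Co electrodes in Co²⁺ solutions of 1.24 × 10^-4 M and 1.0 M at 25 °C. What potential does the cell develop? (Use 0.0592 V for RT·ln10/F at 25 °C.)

0.12 V

Both half-cells are Co²⁺/Co, so E°_cell = 0. The concentrated side is the cathode; the cell reaction moves Co²⁺ from high to low concentration with n = 2.
Q = [Co²⁺]_dilute/[Co²⁺]_conc = 1.24 × 10^-4/1.0 = 1.24 × 10^-4.
E = 0 − (0.0592/2) log Q = −(0.0592/2)(-3.907) = 0.1156 V.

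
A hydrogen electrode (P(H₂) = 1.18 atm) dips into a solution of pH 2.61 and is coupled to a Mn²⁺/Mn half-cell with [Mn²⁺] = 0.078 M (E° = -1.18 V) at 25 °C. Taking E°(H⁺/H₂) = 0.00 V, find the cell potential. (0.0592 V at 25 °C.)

1.06 V

The hydrogen couple is the cathode, so E°_cell = 1.18 V; n = 2.
[H⁺] = 10^(−2.61) = 0.0025 M, and Q = [Mn²⁺]·P(H₂) / [H⁺]^2 = 1.53 × 10^4.
E = E° − (0.0592/2) log Q = 1.18 − (0.0592/2)(4.184) = 1.056 V.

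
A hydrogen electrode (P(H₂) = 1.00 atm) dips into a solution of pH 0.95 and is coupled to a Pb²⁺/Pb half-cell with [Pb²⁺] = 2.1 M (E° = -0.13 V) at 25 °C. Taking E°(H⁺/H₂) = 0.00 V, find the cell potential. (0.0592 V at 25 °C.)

The hydrogen couple is the cathode, so E°_cell = 0.13 V; n = 2.
[H⁺] = 10^(−0.95) = 0.11 M, and Q = [Pb²⁺]·P(H₂) / [H⁺]^2 = 167.
E = E° − (0.0592/2) log Q = 0.13 − (0.0592/2)(2.222) = 0.064 V.

0.064 V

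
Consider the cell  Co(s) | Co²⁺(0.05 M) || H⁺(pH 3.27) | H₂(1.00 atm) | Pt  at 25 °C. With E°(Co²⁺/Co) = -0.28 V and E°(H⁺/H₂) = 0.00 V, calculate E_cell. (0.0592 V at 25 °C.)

0.12 V

The hydrogen couple is the cathode, so E°_cell = 0.28 V; n = 2.
[H⁺] = 10^(−3.27) = 5.4 × 10^-4 M, and Q = [Co²⁺]·P(H₂) / [H⁺]^2 = 1.73 × 10^5.
E = E° − (0.0592/2) log Q = 0.28 − (0.0592/2)(5.239) = 0.125 V.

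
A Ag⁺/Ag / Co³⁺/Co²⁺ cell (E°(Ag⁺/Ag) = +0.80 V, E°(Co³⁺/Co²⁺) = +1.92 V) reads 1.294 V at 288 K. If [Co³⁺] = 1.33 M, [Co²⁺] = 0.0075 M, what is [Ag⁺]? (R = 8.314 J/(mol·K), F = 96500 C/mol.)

From the Nernst equation, ln Q = nF(E° − E)/RT = 1×96500×(1.12 − 1.294)/(8.314×288) = -7.013, so Q = 9.01 × 10^-4.
With Q = [Ag⁺]·[Co²⁺]/[Co³⁺] and the known concentrations, [Ag⁺] in the numerator gives [Ag⁺] = 0.16 M.

0.16 M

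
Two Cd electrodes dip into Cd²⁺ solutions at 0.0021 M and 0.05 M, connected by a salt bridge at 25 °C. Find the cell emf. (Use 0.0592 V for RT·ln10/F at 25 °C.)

Both half-cells are Cd²⁺/Cd, so E°_cell = 0. The concentrated side is the cathode; the cell reaction moves Cd²⁺ from high to low concentration with n = 2.
Q = [Cd²⁺]_dilute/[Cd²⁺]_conc = 0.0021/0.05 = 0.0420.
E = 0 − (0.0592/2) log Q = −(0.0592/2)(-1.377) = 0.0408 V.

0.041 V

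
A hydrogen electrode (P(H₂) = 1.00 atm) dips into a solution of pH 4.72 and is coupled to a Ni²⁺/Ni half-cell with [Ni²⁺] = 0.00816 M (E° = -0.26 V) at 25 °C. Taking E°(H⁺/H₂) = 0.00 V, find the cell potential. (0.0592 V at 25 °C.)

The hydrogen couple is the cathode, so E°_cell = 0.26 V; n = 2.
[H⁺] = 10^(−4.72) = 1.9 × 10^-5 M, and Q = [Ni²⁺]·P(H₂) / [H⁺]^2 = 2.25 × 10^7.
E = E° − (0.0592/2) log Q = 0.26 − (0.0592/2)(7.352) = 0.042 V.

0.042 V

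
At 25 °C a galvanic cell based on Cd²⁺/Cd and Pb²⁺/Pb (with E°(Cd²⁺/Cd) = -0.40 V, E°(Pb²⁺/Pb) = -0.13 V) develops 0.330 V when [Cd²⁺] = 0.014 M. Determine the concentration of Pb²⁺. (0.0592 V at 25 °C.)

From the Nernst equation, log Q = n(E° − E)/0.0592 = 2(0.27 − 0.330)/0.0592 = -2.027, so Q = 0.00940.
With Q = [Cd²⁺]/[Pb²⁺] and the known concentrations, [Pb²⁺] in the denominator gives [Pb²⁺] = 1.5 M.

1.5 M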